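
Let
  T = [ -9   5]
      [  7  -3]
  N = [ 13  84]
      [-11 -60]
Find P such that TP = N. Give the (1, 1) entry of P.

-2

T is on the left of P, so left-multiply by T⁻¹: P = T⁻¹N.
det T = -8, so T⁻¹ = [[3/8, 5/8], [7/8, 9/8]].
P = T⁻¹N = [[3/8, 5/8], [7/8, 9/8]] · [[13, 84], [-11, -60]] = [[-2, -6], [-1, 6]].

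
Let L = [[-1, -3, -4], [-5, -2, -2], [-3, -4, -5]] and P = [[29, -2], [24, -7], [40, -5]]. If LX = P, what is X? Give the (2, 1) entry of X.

-1

Left-multiplying both sides by L⁻¹ gives X = L⁻¹P.
L has determinant -1; L⁻¹ = [[-2, -1, 2], [19, 7, -18], [-14, -5, 13]].
X = L⁻¹P = [[-2, -1, 2], [19, 7, -18], [-14, -5, 13]] · [[29, -2], [24, -7], [40, -5]] = [[-2, 1], [-1, 3], [-6, -2]].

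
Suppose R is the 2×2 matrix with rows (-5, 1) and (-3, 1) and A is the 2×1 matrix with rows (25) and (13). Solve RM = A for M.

M = [[-6], [-5]]

Since R multiplies M on the left, M = R⁻¹A.
R has determinant -2; R⁻¹ = [[-1/2, 1/2], [-3/2, 5/2]].
M = R⁻¹A = [[-1/2, 1/2], [-3/2, 5/2]] · [[25], [13]] = [[-6], [-5]].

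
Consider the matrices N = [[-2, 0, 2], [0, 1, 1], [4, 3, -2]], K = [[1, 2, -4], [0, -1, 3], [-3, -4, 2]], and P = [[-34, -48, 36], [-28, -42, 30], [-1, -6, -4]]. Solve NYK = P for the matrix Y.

Isolating Y: multiply by N⁻¹ from the left and K⁻¹ from the right, so Y = N⁻¹PK⁻¹.
det N = 2; the adjugate gives N⁻¹ = [[-5/2, 3, -1], [2, -2, 1], [-2, 3, -1]].
det K = 4; the adjugate gives K⁻¹ = [[5/2, 3, 1/2], [-9/4, -5/2, -3/4], [-3/4, -1/2, -1/4]].
N⁻¹P = [[2, 0, 4], [-13, -18, 8], [-15, -24, 22]].
Y = (N⁻¹P)K⁻¹ = [[2, 4, 0], [2, 2, 5], [0, 4, 5]].

Y = [[2, 4, 0], [2, 2, 5], [0, 4, 5]]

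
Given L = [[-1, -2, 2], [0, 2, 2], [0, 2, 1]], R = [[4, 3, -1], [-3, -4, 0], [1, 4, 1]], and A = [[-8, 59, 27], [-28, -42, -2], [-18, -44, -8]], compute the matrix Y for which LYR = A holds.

Y = [[-3, -4, -4], [3, 4, -4], [-2, 2, 4]]

Left-multiply by L⁻¹ and right-multiply by R⁻¹: Y = L⁻¹AR⁻¹.
L has determinant 2; L⁻¹ = [[-1, 3, -4], [0, -1/2, 1], [0, 1, -1]].
det R = 1, so R⁻¹ = [[-4, -7, -4], [3, 5, 3], [-8, -13, -7]].
L⁻¹A = [[-4, -9, -1], [-4, -23, -7], [-10, 2, 6]].
Y = (L⁻¹A)R⁻¹ = [[-3, -4, -4], [3, 4, -4], [-2, 2, 4]].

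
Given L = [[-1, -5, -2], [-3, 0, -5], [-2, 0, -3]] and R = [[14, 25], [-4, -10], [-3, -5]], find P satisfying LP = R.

Left-multiplying both sides by L⁻¹ gives P = L⁻¹R.
L has determinant -5; L⁻¹ = [[0, 3, -5], [-1/5, 1/5, -1/5], [0, -2, 3]].
P = L⁻¹R = [[0, 3, -5], [-1/5, 1/5, -1/5], [0, -2, 3]] · [[14, 25], [-4, -10], [-3, -5]] = [[3, -5], [-3, -6], [-1, 5]].

P = [[3, -5], [-3, -6], [-1, 5]]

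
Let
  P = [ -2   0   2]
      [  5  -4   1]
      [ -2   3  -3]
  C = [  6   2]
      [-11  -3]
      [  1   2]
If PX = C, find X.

Since P multiplies X on the left, X = P⁻¹C.
det P = -4; the adjugate gives P⁻¹ = [[-9/4, -3/2, -2], [-13/4, -5/2, -3], [-7/4, -3/2, -2]].
X = P⁻¹C = [[-9/4, -3/2, -2], [-13/4, -5/2, -3], [-7/4, -3/2, -2]] · [[6, 2], [-11, -3], [1, 2]] = [[1, -4], [5, -5], [4, -3]].

X = [[1, -4], [5, -5], [4, -3]]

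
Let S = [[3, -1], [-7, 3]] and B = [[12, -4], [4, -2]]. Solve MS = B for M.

Since S sits to the right of M, M = BS⁻¹.
S has determinant 2; S⁻¹ = [[3/2, 1/2], [7/2, 3/2]].
M = BS⁻¹ = [[12, -4], [4, -2]] · [[3/2, 1/2], [7/2, 3/2]] = [[4, 0], [-1, -1]].

M = [[4, 0], [-1, -1]]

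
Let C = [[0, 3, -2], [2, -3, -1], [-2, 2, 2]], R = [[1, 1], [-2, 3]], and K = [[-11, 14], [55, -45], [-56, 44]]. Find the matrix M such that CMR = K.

M = [[1, 0], [-3, 5], [-4, 5]]

M = C⁻¹KR⁻¹ (apply C⁻¹ on the left and R⁻¹ on the right).
det C = -2; the adjugate gives C⁻¹ = [[2, 5, 9/2], [1, 2, 2], [1, 3, 3]].
det R = 5; the adjugate gives R⁻¹ = [[3/5, -1/5], [2/5, 1/5]].
C⁻¹K = [[1, 1], [-13, 12], [-14, 11]].
M = (C⁻¹K)R⁻¹ = [[1, 0], [-3, 5], [-4, 5]].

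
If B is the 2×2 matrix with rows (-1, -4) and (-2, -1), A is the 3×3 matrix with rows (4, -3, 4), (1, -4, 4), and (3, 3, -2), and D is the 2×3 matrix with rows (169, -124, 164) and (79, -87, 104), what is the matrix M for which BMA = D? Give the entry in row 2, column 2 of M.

M = B⁻¹DA⁻¹ (apply B⁻¹ on the left and A⁻¹ on the right).
det B = -7; the adjugate gives B⁻¹ = [[1/7, -4/7], [-2/7, 1/7]].
det A = 2; the adjugate gives A⁻¹ = [[-2, 3, 2], [7, -10, -6], [15/2, -21/2, -13/2]].
B⁻¹D = [[-21, 32, -36], [-37, 23, -32]].
M = (B⁻¹D)A⁻¹ = [[-4, -5, 0], [-5, -5, -4]].

-5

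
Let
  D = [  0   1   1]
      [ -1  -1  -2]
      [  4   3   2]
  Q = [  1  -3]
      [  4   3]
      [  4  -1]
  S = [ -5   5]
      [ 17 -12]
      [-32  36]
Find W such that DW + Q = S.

DW = S − Q = [[-6, 8], [13, -15], [-36, 37]].
D is on the left of W, so left-multiply by D⁻¹: W = D⁻¹(S − Q).
det D = -5; the adjugate gives D⁻¹ = [[-4/5, -1/5, 1/5], [6/5, 4/5, 1/5], [-1/5, -4/5, -1/5]].
W = D⁻¹(S − Q) = [[-5, 4], [-4, 5], [-2, 3]].

W = [[-5, 4], [-4, 5], [-2, 3]]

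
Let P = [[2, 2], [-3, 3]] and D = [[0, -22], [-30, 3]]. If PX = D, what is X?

X = [[5, -6], [-5, -5]]

Since P multiplies X on the left, X = P⁻¹D.
P has determinant 12; P⁻¹ = [[1/4, -1/6], [1/4, 1/6]].
X = P⁻¹D = [[1/4, -1/6], [1/4, 1/6]] · [[0, -22], [-30, 3]] = [[5, -6], [-5, -5]].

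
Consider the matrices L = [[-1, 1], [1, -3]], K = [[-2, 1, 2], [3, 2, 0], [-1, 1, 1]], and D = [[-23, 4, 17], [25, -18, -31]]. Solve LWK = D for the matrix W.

W = [[-5, 4, 0], [4, 2, -1]]

Left-multiply by L⁻¹ and right-multiply by K⁻¹: W = L⁻¹DK⁻¹.
det L = 2; the adjugate gives L⁻¹ = [[-3/2, -1/2], [-1/2, -1/2]].
det K = 3; the adjugate gives K⁻¹ = [[2/3, 1/3, -4/3], [-1, 0, 2], [5/3, 1/3, -7/3]].
L⁻¹D = [[22, 3, -10], [-1, 7, 7]].
W = (L⁻¹D)K⁻¹ = [[-5, 4, 0], [4, 2, -1]].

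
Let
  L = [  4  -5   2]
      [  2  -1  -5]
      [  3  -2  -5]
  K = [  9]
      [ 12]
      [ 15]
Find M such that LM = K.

M = [[4], [1], [-1]]

L is on the left of M, so left-multiply by L⁻¹: M = L⁻¹K.
det L = 3; the adjugate gives L⁻¹ = [[-5/3, -29/3, 9], [-5/3, -26/3, 8], [-1/3, -7/3, 2]].
M = L⁻¹K = [[-5/3, -29/3, 9], [-5/3, -26/3, 8], [-1/3, -7/3, 2]] · [[9], [12], [15]] = [[4], [1], [-1]].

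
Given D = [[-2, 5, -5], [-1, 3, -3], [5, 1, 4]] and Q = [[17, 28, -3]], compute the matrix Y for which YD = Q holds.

Since D sits to the right of Y, Y = QD⁻¹.
D has determinant -5; D⁻¹ = [[-3, 5, 0], [11/5, -17/5, 1/5], [16/5, -27/5, 1/5]].
Y = QD⁻¹ = [[17, 28, -3]] · [[-3, 5, 0], [11/5, -17/5, 1/5], [16/5, -27/5, 1/5]] = [[1, 6, 5]].

Y = [[1, 6, 5]]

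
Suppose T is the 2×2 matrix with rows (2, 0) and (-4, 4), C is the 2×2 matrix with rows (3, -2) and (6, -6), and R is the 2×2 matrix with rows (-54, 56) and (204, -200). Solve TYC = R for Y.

Left-multiply by T⁻¹ and right-multiply by C⁻¹: Y = T⁻¹RC⁻¹.
det T = 8; the adjugate gives T⁻¹ = [[1/2, 0], [1/2, 1/4]].
C has determinant -6; C⁻¹ = [[1, -1/3], [1, -1/2]].
T⁻¹R = [[-27, 28], [24, -22]].
Y = (T⁻¹R)C⁻¹ = [[1, -5], [2, 3]].

Y = [[1, -5], [2, 3]]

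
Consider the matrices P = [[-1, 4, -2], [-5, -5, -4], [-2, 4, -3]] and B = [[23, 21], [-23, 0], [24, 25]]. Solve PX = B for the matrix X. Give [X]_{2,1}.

6

Left-multiplying both sides by P⁻¹ gives X = P⁻¹B.
det P = 1; the adjugate gives P⁻¹ = [[31, 4, -26], [-7, -1, 6], [-30, -4, 25]].
X = P⁻¹B = [[31, 4, -26], [-7, -1, 6], [-30, -4, 25]] · [[23, 21], [-23, 0], [24, 25]] = [[-3, 1], [6, 3], [2, -5]].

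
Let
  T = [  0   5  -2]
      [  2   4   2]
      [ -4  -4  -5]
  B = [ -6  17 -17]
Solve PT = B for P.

Since T sits to the right of P, P = BT⁻¹.
det T = -6; the adjugate gives T⁻¹ = [[2, -11/2, -3], [-1/3, 4/3, 2/3], [-4/3, 10/3, 5/3]].
P = BT⁻¹ = [[-6, 17, -17]] · [[2, -11/2, -3], [-1/3, 4/3, 2/3], [-4/3, 10/3, 5/3]] = [[5, -1, 1]].

P = [[5, -1, 1]]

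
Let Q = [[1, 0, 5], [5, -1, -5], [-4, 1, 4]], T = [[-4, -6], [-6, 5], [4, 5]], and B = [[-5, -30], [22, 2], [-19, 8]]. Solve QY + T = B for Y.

Y = [[4, -4], [-3, 3], [-1, -4]]

QY = B − T = [[-1, -24], [28, -3], [-23, 3]].
Since Q multiplies Y on the left, Y = Q⁻¹(B − T).
det Q = 6; the adjugate gives Q⁻¹ = [[1/6, 5/6, 5/6], [0, 4, 5], [1/6, -1/6, -1/6]].
Y = Q⁻¹(B − T) = [[4, -4], [-3, 3], [-1, -4]].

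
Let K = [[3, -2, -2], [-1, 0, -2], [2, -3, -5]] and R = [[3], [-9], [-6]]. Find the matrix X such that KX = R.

X = [[1], [-4], [4]]

Since K multiplies X on the left, X = K⁻¹R.
det K = -6, so K⁻¹ = [[1, 2/3, -2/3], [3/2, 11/6, -4/3], [-1/2, -5/6, 1/3]].
X = K⁻¹R = [[1, 2/3, -2/3], [3/2, 11/6, -4/3], [-1/2, -5/6, 1/3]] · [[3], [-9], [-6]] = [[1], [-4], [4]].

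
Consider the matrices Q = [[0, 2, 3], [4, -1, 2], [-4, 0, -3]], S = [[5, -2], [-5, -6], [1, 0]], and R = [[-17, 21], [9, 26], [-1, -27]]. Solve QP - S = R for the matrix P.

QP = R + S = [[-12, 19], [4, 20], [0, -27]].
Since Q multiplies P on the left, P = Q⁻¹(R + S).
det Q = -4; the adjugate gives Q⁻¹ = [[-3/4, -3/2, -7/4], [-1, -3, -3], [1, 2, 2]].
P = Q⁻¹(R + S) = [[3, 3], [0, 2], [-4, 5]].

P = [[3, 3], [0, 2], [-4, 5]]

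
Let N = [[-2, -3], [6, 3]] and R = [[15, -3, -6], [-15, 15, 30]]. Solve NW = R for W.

Left-multiplying both sides by N⁻¹ gives W = N⁻¹R.
det N = 12, so N⁻¹ = [[1/4, 1/4], [-1/2, -1/6]].
W = N⁻¹R = [[1/4, 1/4], [-1/2, -1/6]] · [[15, -3, -6], [-15, 15, 30]] = [[0, 3, 6], [-5, -1, -2]].

W = [[0, 3, 6], [-5, -1, -2]]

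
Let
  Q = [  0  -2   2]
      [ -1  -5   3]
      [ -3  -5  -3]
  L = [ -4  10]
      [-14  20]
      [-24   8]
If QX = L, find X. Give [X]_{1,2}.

Left-multiplying both sides by Q⁻¹ gives X = Q⁻¹L.
Q has determinant 4; Q⁻¹ = [[15/2, -4, 1], [-3, 3/2, -1/2], [-5/2, 3/2, -1/2]].
X = Q⁻¹L = [[15/2, -4, 1], [-3, 3/2, -1/2], [-5/2, 3/2, -1/2]] · [[-4, 10], [-14, 20], [-24, 8]] = [[2, 3], [3, -4], [1, 1]].

3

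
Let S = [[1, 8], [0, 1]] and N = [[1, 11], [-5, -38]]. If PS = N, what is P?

S is on the right of P, so right-multiply by S⁻¹: P = NS⁻¹.
det S = 1; the adjugate gives S⁻¹ = [[1, -8], [0, 1]].
P = NS⁻¹ = [[1, 11], [-5, -38]] · [[1, -8], [0, 1]] = [[1, 3], [-5, 2]].

P = [[1, 3], [-5, 2]]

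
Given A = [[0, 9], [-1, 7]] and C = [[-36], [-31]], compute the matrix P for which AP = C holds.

A is on the left of P, so left-multiply by A⁻¹: P = A⁻¹C.
det A = 9, so A⁻¹ = [[7/9, -1], [1/9, 0]].
P = A⁻¹C = [[7/9, -1], [1/9, 0]] · [[-36], [-31]] = [[3], [-4]].

P = [[3], [-4]]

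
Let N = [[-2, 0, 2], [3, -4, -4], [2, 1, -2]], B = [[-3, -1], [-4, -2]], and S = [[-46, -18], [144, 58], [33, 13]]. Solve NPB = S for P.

P = N⁻¹SB⁻¹ (apply N⁻¹ on the left and B⁻¹ on the right).
det N = -2; the adjugate gives N⁻¹ = [[-6, -1, -4], [1, 0, 1], [-11/2, -1, -4]].
det B = 2, so B⁻¹ = [[-1, 1/2], [2, -3/2]].
N⁻¹S = [[0, -2], [-13, -5], [-23, -11]].
P = (N⁻¹S)B⁻¹ = [[-4, 3], [3, 1], [1, 5]].

P = [[-4, 3], [3, 1], [1, 5]]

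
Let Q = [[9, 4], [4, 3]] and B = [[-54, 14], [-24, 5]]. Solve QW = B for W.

W = [[-6, 2], [0, -1]]

Q is on the left of W, so left-multiply by Q⁻¹: W = Q⁻¹B.
Q has determinant 11; Q⁻¹ = [[3/11, -4/11], [-4/11, 9/11]].
W = Q⁻¹B = [[3/11, -4/11], [-4/11, 9/11]] · [[-54, 14], [-24, 5]] = [[-6, 2], [0, -1]].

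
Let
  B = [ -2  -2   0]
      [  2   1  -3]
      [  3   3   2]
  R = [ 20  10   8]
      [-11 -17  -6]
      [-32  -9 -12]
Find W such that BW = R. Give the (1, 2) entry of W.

B is on the left of W, so left-multiply by B⁻¹: W = B⁻¹R.
det B = 4, so B⁻¹ = [[11/4, 1, 3/2], [-13/4, -1, -3/2], [3/4, 0, 1/2]].
W = B⁻¹R = [[11/4, 1, 3/2], [-13/4, -1, -3/2], [3/4, 0, 1/2]] · [[20, 10, 8], [-11, -17, -6], [-32, -9, -12]] = [[-4, -3, -2], [-6, -2, -2], [-1, 3, 0]].

-3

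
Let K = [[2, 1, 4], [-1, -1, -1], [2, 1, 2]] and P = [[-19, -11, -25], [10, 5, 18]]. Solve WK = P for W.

W = [[-3, 3, -5], [4, 0, 1]]

Right-multiplying both sides by K⁻¹ gives W = PK⁻¹.
det K = 2, so K⁻¹ = [[-1/2, 1, 3/2], [0, -2, -1], [1/2, 0, -1/2]].
W = PK⁻¹ = [[-19, -11, -25], [10, 5, 18]] · [[-1/2, 1, 3/2], [0, -2, -1], [1/2, 0, -1/2]] = [[-3, 3, -5], [4, 0, 1]].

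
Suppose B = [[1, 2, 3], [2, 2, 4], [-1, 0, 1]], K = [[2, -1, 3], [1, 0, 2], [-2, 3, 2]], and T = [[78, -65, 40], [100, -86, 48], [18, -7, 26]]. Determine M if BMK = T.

M = [[1, -4, -2], [-1, 4, -3], [5, 4, -3]]

M = B⁻¹TK⁻¹ (apply B⁻¹ on the left and K⁻¹ on the right).
det B = -4, so B⁻¹ = [[-1/2, 1/2, -1/2], [3/2, -1, -1/2], [-1/2, 1/2, 1/2]].
K has determinant 3; K⁻¹ = [[-2, 11/3, -2/3], [-2, 10/3, -1/3], [1, -4/3, 1/3]].
B⁻¹T = [[2, -7, -9], [8, -8, -1], [20, -14, 17]].
M = (B⁻¹T)K⁻¹ = [[1, -4, -2], [-1, 4, -3], [5, 4, -3]].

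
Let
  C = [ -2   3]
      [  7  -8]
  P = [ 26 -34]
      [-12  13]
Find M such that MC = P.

M = [[-6, 2], [-1, -2]]

Since C sits to the right of M, M = PC⁻¹.
C has determinant -5; C⁻¹ = [[8/5, 3/5], [7/5, 2/5]].
M = PC⁻¹ = [[26, -34], [-12, 13]] · [[8/5, 3/5], [7/5, 2/5]] = [[-6, 2], [-1, -2]].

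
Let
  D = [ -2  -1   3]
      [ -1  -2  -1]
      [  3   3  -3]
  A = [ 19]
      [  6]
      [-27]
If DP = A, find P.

D is on the left of P, so left-multiply by D⁻¹: P = D⁻¹A.
det D = -3, so D⁻¹ = [[-3, -2, -7/3], [2, 1, 5/3], [-1, -1, -1]].
P = D⁻¹A = [[-3, -2, -7/3], [2, 1, 5/3], [-1, -1, -1]] · [[19], [6], [-27]] = [[-6], [-1], [2]].

P = [[-6], [-1], [2]]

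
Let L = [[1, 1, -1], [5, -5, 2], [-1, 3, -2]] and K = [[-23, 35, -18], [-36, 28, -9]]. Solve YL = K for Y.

Y = [[4, -5, 2], [-5, -6, 1]]

L is on the right of Y, so right-multiply by L⁻¹: Y = KL⁻¹.
det L = 2; the adjugate gives L⁻¹ = [[2, -1/2, -3/2], [4, -3/2, -7/2], [5, -2, -5]].
Y = KL⁻¹ = [[-23, 35, -18], [-36, 28, -9]] · [[2, -1/2, -3/2], [4, -3/2, -7/2], [5, -2, -5]] = [[4, -5, 2], [-5, -6, 1]].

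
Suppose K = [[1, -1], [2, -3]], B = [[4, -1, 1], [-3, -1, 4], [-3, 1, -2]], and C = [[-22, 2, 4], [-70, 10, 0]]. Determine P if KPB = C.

P = [[-2, 1, -5], [2, -1, -5]]

Left-multiply by K⁻¹ and right-multiply by B⁻¹: P = K⁻¹CB⁻¹.
det K = -1; the adjugate gives K⁻¹ = [[3, -1], [2, -1]].
det B = 4; the adjugate gives B⁻¹ = [[-1/2, -1/4, -3/4], [-9/2, -5/4, -19/4], [-3/2, -1/4, -7/4]].
K⁻¹C = [[4, -4, 12], [26, -6, 8]].
P = (K⁻¹C)B⁻¹ = [[-2, 1, -5], [2, -1, -5]].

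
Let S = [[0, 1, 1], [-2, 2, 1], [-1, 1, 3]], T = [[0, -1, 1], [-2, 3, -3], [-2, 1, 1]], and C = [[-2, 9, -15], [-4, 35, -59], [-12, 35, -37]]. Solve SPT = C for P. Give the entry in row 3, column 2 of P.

0

Isolating P: multiply by S⁻¹ from the left and T⁻¹ from the right, so P = S⁻¹CT⁻¹.
S has determinant 5; S⁻¹ = [[1, -2/5, -1/5], [1, 1/5, -2/5], [0, -1/5, 2/5]].
det T = -4; the adjugate gives T⁻¹ = [[-3/2, -1/2, 0], [-2, -1/2, 1/2], [-1, -1/2, 1/2]].
S⁻¹C = [[2, -12, 16], [2, 2, -12], [-4, 7, -3]].
P = (S⁻¹C)T⁻¹ = [[5, -3, 2], [5, 4, -5], [-5, 0, 2]].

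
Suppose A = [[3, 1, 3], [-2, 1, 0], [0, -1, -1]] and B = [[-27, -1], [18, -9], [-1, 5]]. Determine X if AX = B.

X = [[-6, 4], [6, -1], [-5, -4]]

A is on the left of X, so left-multiply by A⁻¹: X = A⁻¹B.
det A = 1; the adjugate gives A⁻¹ = [[-1, -2, -3], [-2, -3, -6], [2, 3, 5]].
X = A⁻¹B = [[-1, -2, -3], [-2, -3, -6], [2, 3, 5]] · [[-27, -1], [18, -9], [-1, 5]] = [[-6, 4], [6, -1], [-5, -4]].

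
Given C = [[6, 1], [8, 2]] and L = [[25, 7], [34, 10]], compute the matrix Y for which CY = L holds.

Left-multiplying both sides by C⁻¹ gives Y = C⁻¹L.
C has determinant 4; C⁻¹ = [[1/2, -1/4], [-2, 3/2]].
Y = C⁻¹L = [[1/2, -1/4], [-2, 3/2]] · [[25, 7], [34, 10]] = [[4, 1], [1, 1]].

Y = [[4, 1], [1, 1]]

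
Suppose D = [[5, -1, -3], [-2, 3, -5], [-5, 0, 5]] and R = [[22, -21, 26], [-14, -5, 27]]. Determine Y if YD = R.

Right-multiplying both sides by D⁻¹ gives Y = RD⁻¹.
det D = -5; the adjugate gives D⁻¹ = [[-3, -1, -14/5], [-7, -2, -31/5], [-3, -1, -13/5]].
Y = RD⁻¹ = [[22, -21, 26], [-14, -5, 27]] · [[-3, -1, -14/5], [-7, -2, -31/5], [-3, -1, -13/5]] = [[3, -6, 1], [-4, -3, 0]].

Y = [[3, -6, 1], [-4, -3, 0]]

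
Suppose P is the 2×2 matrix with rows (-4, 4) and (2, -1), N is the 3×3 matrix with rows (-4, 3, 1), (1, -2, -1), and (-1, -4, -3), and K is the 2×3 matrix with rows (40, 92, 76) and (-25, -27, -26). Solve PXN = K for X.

Isolating X: multiply by P⁻¹ from the left and N⁻¹ from the right, so X = P⁻¹KN⁻¹.
det P = -4; the adjugate gives P⁻¹ = [[1/4, 1], [1/2, 1]].
N has determinant -2; N⁻¹ = [[-1, -5/2, 1/2], [-2, -13/2, 3/2], [3, 19/2, -5/2]].
P⁻¹K = [[-15, -4, -7], [-5, 19, 12]].
X = (P⁻¹K)N⁻¹ = [[2, -3, 4], [3, 3, -4]].

X = [[2, -3, 4], [3, 3, -4]]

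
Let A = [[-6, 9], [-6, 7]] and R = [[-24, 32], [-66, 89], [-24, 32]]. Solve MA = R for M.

A is on the right of M, so right-multiply by A⁻¹: M = RA⁻¹.
A has determinant 12; A⁻¹ = [[7/12, -3/4], [1/2, -1/2]].
M = RA⁻¹ = [[-24, 32], [-66, 89], [-24, 32]] · [[7/12, -3/4], [1/2, -1/2]] = [[2, 2], [6, 5], [2, 2]].

M = [[2, 2], [6, 5], [2, 2]]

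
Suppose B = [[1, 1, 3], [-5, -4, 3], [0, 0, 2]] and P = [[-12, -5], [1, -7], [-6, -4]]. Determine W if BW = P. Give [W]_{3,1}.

B is on the left of W, so left-multiply by B⁻¹: W = B⁻¹P.
det B = 2, so B⁻¹ = [[-4, -1, 15/2], [5, 1, -9], [0, 0, 1/2]].
W = B⁻¹P = [[-4, -1, 15/2], [5, 1, -9], [0, 0, 1/2]] · [[-12, -5], [1, -7], [-6, -4]] = [[2, -3], [-5, 4], [-3, -2]].

-3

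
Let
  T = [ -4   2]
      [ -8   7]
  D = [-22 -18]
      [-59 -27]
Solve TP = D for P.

P = [[3, 6], [-5, 3]]

Left-multiplying both sides by T⁻¹ gives P = T⁻¹D.
T has determinant -12; T⁻¹ = [[-7/12, 1/6], [-2/3, 1/3]].
P = T⁻¹D = [[-7/12, 1/6], [-2/3, 1/3]] · [[-22, -18], [-59, -27]] = [[3, 6], [-5, 3]].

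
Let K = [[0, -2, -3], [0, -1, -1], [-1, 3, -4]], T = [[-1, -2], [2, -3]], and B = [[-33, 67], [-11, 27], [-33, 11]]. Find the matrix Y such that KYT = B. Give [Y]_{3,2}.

5

Left-multiply by K⁻¹ and right-multiply by T⁻¹: Y = K⁻¹BT⁻¹.
K has determinant 1; K⁻¹ = [[7, -17, -1], [1, -3, 0], [-1, 2, 0]].
T has determinant 7; T⁻¹ = [[-3/7, 2/7], [-2/7, -1/7]].
K⁻¹B = [[-11, -1], [0, -14], [11, -13]].
Y = (K⁻¹B)T⁻¹ = [[5, -3], [4, 2], [-1, 5]].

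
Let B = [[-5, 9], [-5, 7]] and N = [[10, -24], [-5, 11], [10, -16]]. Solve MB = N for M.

Since B sits to the right of M, M = NB⁻¹.
det B = 10, so B⁻¹ = [[7/10, -9/10], [1/2, -1/2]].
M = NB⁻¹ = [[10, -24], [-5, 11], [10, -16]] · [[7/10, -9/10], [1/2, -1/2]] = [[-5, 3], [2, -1], [-1, -1]].

M = [[-5, 3], [2, -1], [-1, -1]]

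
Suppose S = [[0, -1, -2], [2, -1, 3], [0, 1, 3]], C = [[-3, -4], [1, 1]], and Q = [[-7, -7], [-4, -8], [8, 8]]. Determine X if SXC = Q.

X = [[2, 5], [0, 5], [0, 1]]

Left-multiply by S⁻¹ and right-multiply by C⁻¹: X = S⁻¹QC⁻¹.
S has determinant 2; S⁻¹ = [[-3, 1/2, -5/2], [-3, 0, -2], [1, 0, 1]].
det C = 1, so C⁻¹ = [[1, 4], [-1, -3]].
S⁻¹Q = [[-1, -3], [5, 5], [1, 1]].
X = (S⁻¹Q)C⁻¹ = [[2, 5], [0, 5], [0, 1]].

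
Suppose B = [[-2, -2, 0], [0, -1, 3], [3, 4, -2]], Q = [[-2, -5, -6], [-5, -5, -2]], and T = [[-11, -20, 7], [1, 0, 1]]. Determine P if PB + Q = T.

PB = T − Q = [[-9, -15, 13], [6, 5, 3]].
B is on the right of P, so right-multiply by B⁻¹: P = (T − Q)B⁻¹.
B has determinant 2; B⁻¹ = [[-5, -2, -3], [9/2, 2, 3], [3/2, 1, 1]].
P = (T − Q)B⁻¹ = [[-3, 1, -5], [-3, 1, 0]].

P = [[-3, 1, -5], [-3, 1, 0]]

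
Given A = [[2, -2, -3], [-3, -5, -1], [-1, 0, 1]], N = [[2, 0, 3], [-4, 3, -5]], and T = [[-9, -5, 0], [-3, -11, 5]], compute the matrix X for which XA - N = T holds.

XA = T + N = [[-7, -5, 3], [-7, -8, 0]].
Right-multiplying both sides by A⁻¹ gives X = (T + N)A⁻¹.
A has determinant -3; A⁻¹ = [[5/3, -2/3, 13/3], [-4/3, 1/3, -11/3], [5/3, -2/3, 16/3]].
X = (T + N)A⁻¹ = [[0, 1, 4], [-1, 2, -1]].

X = [[0, 1, 4], [-1, 2, -1]]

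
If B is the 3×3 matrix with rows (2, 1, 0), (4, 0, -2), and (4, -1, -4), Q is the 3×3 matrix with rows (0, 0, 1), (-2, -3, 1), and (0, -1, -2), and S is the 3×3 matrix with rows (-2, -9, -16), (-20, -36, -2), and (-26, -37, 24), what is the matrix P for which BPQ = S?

P = [[-1, 3, 4], [-3, -5, -2], [-2, 1, 5]]

Left-multiply by B⁻¹ and right-multiply by Q⁻¹: P = B⁻¹SQ⁻¹.
B has determinant 4; B⁻¹ = [[-1/2, 1, -1/2], [2, -2, 1], [-1, 3/2, -1]].
det Q = 2, so Q⁻¹ = [[7/2, -1/2, 3/2], [-2, 0, -1], [1, 0, 0]].
B⁻¹S = [[-6, -13, -6], [10, 17, -4], [-2, -8, -11]].
P = (B⁻¹S)Q⁻¹ = [[-1, 3, 4], [-3, -5, -2], [-2, 1, 5]].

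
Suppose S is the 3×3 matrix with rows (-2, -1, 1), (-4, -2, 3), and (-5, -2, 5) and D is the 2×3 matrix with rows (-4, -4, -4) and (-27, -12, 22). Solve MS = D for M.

Since S sits to the right of M, M = DS⁻¹.
det S = 1; the adjugate gives S⁻¹ = [[-4, 3, -1], [5, -5, 2], [-2, 1, 0]].
M = DS⁻¹ = [[-4, -4, -4], [-27, -12, 22]] · [[-4, 3, -1], [5, -5, 2], [-2, 1, 0]] = [[4, 4, -4], [4, 1, 3]].

M = [[4, 4, -4], [4, 1, 3]]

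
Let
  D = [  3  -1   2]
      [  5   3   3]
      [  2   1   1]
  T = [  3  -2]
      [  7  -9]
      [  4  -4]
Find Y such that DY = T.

D is on the left of Y, so left-multiply by D⁻¹: Y = D⁻¹T.
det D = -3, so D⁻¹ = [[0, -1, 3], [-1/3, 1/3, -1/3], [1/3, 5/3, -14/3]].
Y = D⁻¹T = [[0, -1, 3], [-1/3, 1/3, -1/3], [1/3, 5/3, -14/3]] · [[3, -2], [7, -9], [4, -4]] = [[5, -3], [0, -1], [-6, 3]].

Y = [[5, -3], [0, -1], [-6, 3]]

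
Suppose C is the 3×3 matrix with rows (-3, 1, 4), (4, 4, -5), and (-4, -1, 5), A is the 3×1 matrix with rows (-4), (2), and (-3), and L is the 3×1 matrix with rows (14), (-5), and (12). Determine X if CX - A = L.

X = [[-4], [2], [-1]]

CX = L + A = [[10], [-3], [9]].
C is on the left of X, so left-multiply by C⁻¹: X = C⁻¹(L + A).
det C = 3; the adjugate gives C⁻¹ = [[5, -3, -7], [0, 1/3, 1/3], [4, -7/3, -16/3]].
X = C⁻¹(L + A) = [[-4], [2], [-1]].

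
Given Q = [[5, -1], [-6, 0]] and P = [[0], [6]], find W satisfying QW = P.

W = [[-1], [-5]]

Q is on the left of W, so left-multiply by Q⁻¹: W = Q⁻¹P.
det Q = -6; the adjugate gives Q⁻¹ = [[0, -1/6], [-1, -5/6]].
W = Q⁻¹P = [[0, -1/6], [-1, -5/6]] · [[0], [6]] = [[-1], [-5]].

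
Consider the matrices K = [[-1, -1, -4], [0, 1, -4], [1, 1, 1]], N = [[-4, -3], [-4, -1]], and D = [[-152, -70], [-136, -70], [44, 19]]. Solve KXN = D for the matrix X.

Isolating X: multiply by K⁻¹ from the left and N⁻¹ from the right, so X = K⁻¹DN⁻¹.
K has determinant 3; K⁻¹ = [[5/3, -1, 8/3], [-4/3, 1, -4/3], [-1/3, 0, -1/3]].
det N = -8; the adjugate gives N⁻¹ = [[1/8, -3/8], [-1/2, 1/2]].
K⁻¹D = [[0, 4], [8, -2], [36, 17]].
X = (K⁻¹D)N⁻¹ = [[-2, 2], [2, -4], [-4, -5]].

X = [[-2, 2], [2, -4], [-4, -5]]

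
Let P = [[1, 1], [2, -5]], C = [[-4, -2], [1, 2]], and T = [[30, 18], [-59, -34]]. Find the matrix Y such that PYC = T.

Isolating Y: multiply by P⁻¹ from the left and C⁻¹ from the right, so Y = P⁻¹TC⁻¹.
P has determinant -7; P⁻¹ = [[5/7, 1/7], [2/7, -1/7]].
det C = -6, so C⁻¹ = [[-1/3, -1/3], [1/6, 2/3]].
P⁻¹T = [[13, 8], [17, 10]].
Y = (P⁻¹T)C⁻¹ = [[-3, 1], [-4, 1]].

Y = [[-3, 1], [-4, 1]]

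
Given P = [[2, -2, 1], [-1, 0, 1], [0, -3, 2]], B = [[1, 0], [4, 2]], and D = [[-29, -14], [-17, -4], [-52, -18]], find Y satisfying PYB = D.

Isolating Y: multiply by P⁻¹ from the left and B⁻¹ from the right, so Y = P⁻¹DB⁻¹.
det P = 5, so P⁻¹ = [[3/5, 1/5, -2/5], [2/5, 4/5, -3/5], [3/5, 6/5, -2/5]].
B has determinant 2; B⁻¹ = [[1, 0], [-2, 1/2]].
P⁻¹D = [[0, -2], [6, 2], [-17, -6]].
Y = (P⁻¹D)B⁻¹ = [[4, -1], [2, 1], [-5, -3]].

Y = [[4, -1], [2, 1], [-5, -3]]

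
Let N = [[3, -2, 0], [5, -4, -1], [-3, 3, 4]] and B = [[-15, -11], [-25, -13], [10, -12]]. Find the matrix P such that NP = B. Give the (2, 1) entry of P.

3

Since N multiplies P on the left, P = N⁻¹B.
N has determinant -5; N⁻¹ = [[13/5, -8/5, -2/5], [17/5, -12/5, -3/5], [-3/5, 3/5, 2/5]].
P = N⁻¹B = [[13/5, -8/5, -2/5], [17/5, -12/5, -3/5], [-3/5, 3/5, 2/5]] · [[-15, -11], [-25, -13], [10, -12]] = [[-3, -3], [3, 1], [-2, -6]].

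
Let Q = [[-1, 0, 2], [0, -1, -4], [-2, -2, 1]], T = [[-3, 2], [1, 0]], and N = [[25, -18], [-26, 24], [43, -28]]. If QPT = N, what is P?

P = [[1, -4], [4, 2], [-4, -3]]

P = Q⁻¹NT⁻¹ (apply Q⁻¹ on the left and T⁻¹ on the right).
det Q = 5; the adjugate gives Q⁻¹ = [[-9/5, -4/5, 2/5], [8/5, 3/5, -4/5], [-2/5, -2/5, 1/5]].
T has determinant -2; T⁻¹ = [[0, 1], [1/2, 3/2]].
Q⁻¹N = [[-7, 2], [-10, 8], [9, -8]].
P = (Q⁻¹N)T⁻¹ = [[1, -4], [4, 2], [-4, -3]].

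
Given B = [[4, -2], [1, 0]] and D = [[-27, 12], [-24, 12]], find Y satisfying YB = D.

Y = [[-6, -3], [-6, 0]]

Right-multiplying both sides by B⁻¹ gives Y = DB⁻¹.
B has determinant 2; B⁻¹ = [[0, 1], [-1/2, 2]].
Y = DB⁻¹ = [[-27, 12], [-24, 12]] · [[0, 1], [-1/2, 2]] = [[-6, -3], [-6, 0]].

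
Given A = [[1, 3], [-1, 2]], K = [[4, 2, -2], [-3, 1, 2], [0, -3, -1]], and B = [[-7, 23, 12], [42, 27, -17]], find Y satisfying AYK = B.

Y = [[-4, 4, 1], [1, -1, -3]]

Y = A⁻¹BK⁻¹ (apply A⁻¹ on the left and K⁻¹ on the right).
det A = 5; the adjugate gives A⁻¹ = [[2/5, -3/5], [1/5, 1/5]].
det K = -4; the adjugate gives K⁻¹ = [[-5/4, -2, -3/2], [3/4, 1, 1/2], [-9/4, -3, -5/2]].
A⁻¹B = [[-28, -7, 15], [7, 10, -1]].
Y = (A⁻¹B)K⁻¹ = [[-4, 4, 1], [1, -1, -3]].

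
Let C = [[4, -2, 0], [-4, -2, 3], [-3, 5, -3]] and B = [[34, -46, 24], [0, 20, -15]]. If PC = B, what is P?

Right-multiplying both sides by C⁻¹ gives P = BC⁻¹.
C has determinant 6; C⁻¹ = [[-3/2, -1, -1], [-7/2, -2, -2], [-13/3, -7/3, -8/3]].
P = BC⁻¹ = [[34, -46, 24], [0, 20, -15]] · [[-3/2, -1, -1], [-7/2, -2, -2], [-13/3, -7/3, -8/3]] = [[6, 2, -6], [-5, -5, 0]].

P = [[6, 2, -6], [-5, -5, 0]]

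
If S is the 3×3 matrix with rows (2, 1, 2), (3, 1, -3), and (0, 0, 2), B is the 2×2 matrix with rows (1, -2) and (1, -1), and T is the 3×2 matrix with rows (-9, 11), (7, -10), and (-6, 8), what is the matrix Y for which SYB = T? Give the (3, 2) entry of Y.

-2

Isolating Y: multiply by S⁻¹ from the left and B⁻¹ from the right, so Y = S⁻¹TB⁻¹.
det S = -2; the adjugate gives S⁻¹ = [[-1, 1, 5/2], [3, -2, -6], [0, 0, 1/2]].
det B = 1, so B⁻¹ = [[-1, 2], [-1, 1]].
S⁻¹T = [[1, -1], [-5, 5], [-3, 4]].
Y = (S⁻¹T)B⁻¹ = [[0, 1], [0, -5], [-1, -2]].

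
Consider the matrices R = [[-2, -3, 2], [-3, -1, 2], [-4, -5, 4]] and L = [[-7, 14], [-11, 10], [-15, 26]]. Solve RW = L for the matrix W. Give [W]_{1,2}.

0

Since R multiplies W on the left, W = R⁻¹L.
det R = -2, so R⁻¹ = [[-3, -1, 2], [-2, 0, 1], [-11/2, -1, 7/2]].
W = R⁻¹L = [[-3, -1, 2], [-2, 0, 1], [-11/2, -1, 7/2]] · [[-7, 14], [-11, 10], [-15, 26]] = [[2, 0], [-1, -2], [-3, 4]].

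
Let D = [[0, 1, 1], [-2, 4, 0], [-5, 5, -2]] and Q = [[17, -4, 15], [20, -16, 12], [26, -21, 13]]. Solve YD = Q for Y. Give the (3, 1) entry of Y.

Right-multiplying both sides by D⁻¹ gives Y = QD⁻¹.
D has determinant 6; D⁻¹ = [[-4/3, 7/6, -2/3], [-2/3, 5/6, -1/3], [5/3, -5/6, 1/3]].
Y = QD⁻¹ = [[17, -4, 15], [20, -16, 12], [26, -21, 13]] · [[-4/3, 7/6, -2/3], [-2/3, 5/6, -1/3], [5/3, -5/6, 1/3]] = [[5, 4, -5], [4, 0, -4], [1, 2, -6]].

1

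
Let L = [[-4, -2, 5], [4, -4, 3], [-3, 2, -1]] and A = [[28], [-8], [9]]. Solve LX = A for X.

Since L multiplies X on the left, X = L⁻¹A.
det L = -2, so L⁻¹ = [[1, -4, -7], [5/2, -19/2, -16], [2, -7, -12]].
X = L⁻¹A = [[1, -4, -7], [5/2, -19/2, -16], [2, -7, -12]] · [[28], [-8], [9]] = [[-3], [2], [4]].

X = [[-3], [2], [4]]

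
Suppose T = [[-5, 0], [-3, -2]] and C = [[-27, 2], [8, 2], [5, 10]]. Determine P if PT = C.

P = [[6, -1], [-1, -1], [2, -5]]

Right-multiplying both sides by T⁻¹ gives P = CT⁻¹.
det T = 10; the adjugate gives T⁻¹ = [[-1/5, 0], [3/10, -1/2]].
P = CT⁻¹ = [[-27, 2], [8, 2], [5, 10]] · [[-1/5, 0], [3/10, -1/2]] = [[6, -1], [-1, -1], [2, -5]].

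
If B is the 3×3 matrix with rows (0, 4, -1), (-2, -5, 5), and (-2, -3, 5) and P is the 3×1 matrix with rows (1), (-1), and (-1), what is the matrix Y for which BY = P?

Y = [[-2], [0], [-1]]

Left-multiplying both sides by B⁻¹ gives Y = B⁻¹P.
B has determinant 4; B⁻¹ = [[-5/2, -17/4, 15/4], [0, -1/2, 1/2], [-1, -2, 2]].
Y = B⁻¹P = [[-5/2, -17/4, 15/4], [0, -1/2, 1/2], [-1, -2, 2]] · [[1], [-1], [-1]] = [[-2], [0], [-1]].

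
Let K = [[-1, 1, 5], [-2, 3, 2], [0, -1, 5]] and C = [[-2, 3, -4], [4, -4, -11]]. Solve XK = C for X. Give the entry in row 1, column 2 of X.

3

Right-multiplying both sides by K⁻¹ gives X = CK⁻¹.
det K = 3; the adjugate gives K⁻¹ = [[17/3, -10/3, -13/3], [10/3, -5/3, -8/3], [2/3, -1/3, -1/3]].
X = CK⁻¹ = [[-2, 3, -4], [4, -4, -11]] · [[17/3, -10/3, -13/3], [10/3, -5/3, -8/3], [2/3, -1/3, -1/3]] = [[-4, 3, 2], [2, -3, -3]].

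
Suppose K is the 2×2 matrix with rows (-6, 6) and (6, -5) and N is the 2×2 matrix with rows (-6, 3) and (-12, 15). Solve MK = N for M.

M = [[-2, -3], [5, 3]]

K is on the right of M, so right-multiply by K⁻¹: M = NK⁻¹.
K has determinant -6; K⁻¹ = [[5/6, 1], [1, 1]].
M = NK⁻¹ = [[-6, 3], [-12, 15]] · [[5/6, 1], [1, 1]] = [[-2, -3], [5, 3]].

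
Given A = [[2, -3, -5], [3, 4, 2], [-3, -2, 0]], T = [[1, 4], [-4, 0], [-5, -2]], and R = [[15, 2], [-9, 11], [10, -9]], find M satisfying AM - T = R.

M = [[-1, 5], [-1, -2], [-3, 2]]

AM = R + T = [[16, 6], [-13, 11], [5, -11]].
Left-multiplying both sides by A⁻¹ gives M = A⁻¹(R + T).
det A = -4; the adjugate gives A⁻¹ = [[-1, -5/2, -7/2], [3/2, 15/4, 19/4], [-3/2, -13/4, -17/4]].
M = A⁻¹(R + T) = [[-1, 5], [-1, -2], [-3, 2]].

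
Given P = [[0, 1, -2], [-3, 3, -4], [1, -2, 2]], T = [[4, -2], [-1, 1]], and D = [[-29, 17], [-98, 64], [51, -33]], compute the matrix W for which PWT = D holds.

W = [[1, -5], [-2, 5], [2, 0]]

W = P⁻¹DT⁻¹ (apply P⁻¹ on the left and T⁻¹ on the right).
det P = -4, so P⁻¹ = [[1/2, -1/2, -1/2], [-1/2, -1/2, -3/2], [-3/4, -1/4, -3/4]].
T has determinant 2; T⁻¹ = [[1/2, 1], [1/2, 2]].
P⁻¹D = [[9, -7], [-13, 9], [8, -4]].
W = (P⁻¹D)T⁻¹ = [[1, -5], [-2, 5], [2, 0]].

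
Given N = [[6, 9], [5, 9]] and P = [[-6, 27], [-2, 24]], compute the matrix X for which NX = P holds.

N is on the left of X, so left-multiply by N⁻¹: X = N⁻¹P.
N has determinant 9; N⁻¹ = [[1, -1], [-5/9, 2/3]].
X = N⁻¹P = [[1, -1], [-5/9, 2/3]] · [[-6, 27], [-2, 24]] = [[-4, 3], [2, 1]].

X = [[-4, 3], [2, 1]]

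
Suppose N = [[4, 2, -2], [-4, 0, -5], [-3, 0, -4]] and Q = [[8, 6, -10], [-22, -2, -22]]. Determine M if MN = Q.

Since N sits to the right of M, M = QN⁻¹.
det N = -2; the adjugate gives N⁻¹ = [[0, -4, 5], [1/2, 11, -14], [0, 3, -4]].
M = QN⁻¹ = [[8, 6, -10], [-22, -2, -22]] · [[0, -4, 5], [1/2, 11, -14], [0, 3, -4]] = [[3, 4, -4], [-1, 0, 6]].

M = [[3, 4, -4], [-1, 0, 6]]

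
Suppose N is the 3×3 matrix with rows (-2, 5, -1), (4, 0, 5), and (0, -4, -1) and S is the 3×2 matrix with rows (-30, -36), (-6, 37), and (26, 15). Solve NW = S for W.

N is on the left of W, so left-multiply by N⁻¹: W = N⁻¹S.
det N = -4, so N⁻¹ = [[-5, -9/4, -25/4], [-1, -1/2, -3/2], [4, 2, 5]].
W = N⁻¹S = [[-5, -9/4, -25/4], [-1, -1/2, -3/2], [4, 2, 5]] · [[-30, -36], [-6, 37], [26, 15]] = [[1, 3], [-6, -5], [-2, 5]].

W = [[1, 3], [-6, -5], [-2, 5]]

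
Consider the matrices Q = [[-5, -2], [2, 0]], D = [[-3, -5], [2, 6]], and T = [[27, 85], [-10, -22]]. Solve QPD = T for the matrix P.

Isolating P: multiply by Q⁻¹ from the left and D⁻¹ from the right, so P = Q⁻¹TD⁻¹.
det Q = 4; the adjugate gives Q⁻¹ = [[0, 1/2], [-1/2, -5/4]].
det D = -8; the adjugate gives D⁻¹ = [[-3/4, -5/8], [1/4, 3/8]].
Q⁻¹T = [[-5, -11], [-1, -15]].
P = (Q⁻¹T)D⁻¹ = [[1, -1], [-3, -5]].

P = [[1, -1], [-3, -5]]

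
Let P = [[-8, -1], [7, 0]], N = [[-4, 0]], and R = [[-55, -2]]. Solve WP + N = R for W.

W = [[2, -5]]

WP = R − N = [[-51, -2]].
P is on the right of W, so right-multiply by P⁻¹: W = (R − N)P⁻¹.
det P = 7, so P⁻¹ = [[0, 1/7], [-1, -8/7]].
W = (R − N)P⁻¹ = [[2, -5]].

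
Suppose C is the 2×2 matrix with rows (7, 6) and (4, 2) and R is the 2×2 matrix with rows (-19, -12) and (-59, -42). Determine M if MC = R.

C is on the right of M, so right-multiply by C⁻¹: M = RC⁻¹.
C has determinant -10; C⁻¹ = [[-1/5, 3/5], [2/5, -7/10]].
M = RC⁻¹ = [[-19, -12], [-59, -42]] · [[-1/5, 3/5], [2/5, -7/10]] = [[-1, -3], [-5, -6]].

M = [[-1, -3], [-5, -6]]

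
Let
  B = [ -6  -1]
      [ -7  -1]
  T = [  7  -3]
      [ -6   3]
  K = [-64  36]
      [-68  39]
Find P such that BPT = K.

P = [[-2, -3], [4, -2]]

Isolating P: multiply by B⁻¹ from the left and T⁻¹ from the right, so P = B⁻¹KT⁻¹.
B has determinant -1; B⁻¹ = [[1, -1], [-7, 6]].
det T = 3; the adjugate gives T⁻¹ = [[1, 1], [2, 7/3]].
B⁻¹K = [[4, -3], [40, -18]].
P = (B⁻¹K)T⁻¹ = [[-2, -3], [4, -2]].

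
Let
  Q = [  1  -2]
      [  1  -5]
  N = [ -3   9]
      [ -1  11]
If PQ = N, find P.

Since Q sits to the right of P, P = NQ⁻¹.
det Q = -3; the adjugate gives Q⁻¹ = [[5/3, -2/3], [1/3, -1/3]].
P = NQ⁻¹ = [[-3, 9], [-1, 11]] · [[5/3, -2/3], [1/3, -1/3]] = [[-2, -1], [2, -3]].

P = [[-2, -1], [2, -3]]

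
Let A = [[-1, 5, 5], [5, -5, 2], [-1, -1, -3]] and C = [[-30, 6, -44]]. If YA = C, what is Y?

A is on the right of Y, so right-multiply by A⁻¹: Y = CA⁻¹.
det A = -2; the adjugate gives A⁻¹ = [[-17/2, -5, -35/2], [-13/2, -4, -27/2], [5, 3, 10]].
Y = CA⁻¹ = [[-30, 6, -44]] · [[-17/2, -5, -35/2], [-13/2, -4, -27/2], [5, 3, 10]] = [[-4, -6, 4]].

Y = [[-4, -6, 4]]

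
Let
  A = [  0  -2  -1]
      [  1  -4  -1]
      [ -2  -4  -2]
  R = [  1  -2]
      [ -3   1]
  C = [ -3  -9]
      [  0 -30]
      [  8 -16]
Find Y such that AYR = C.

Isolating Y: multiply by A⁻¹ from the left and R⁻¹ from the right, so Y = A⁻¹CR⁻¹.
A has determinant 4; A⁻¹ = [[1, 0, -1/2], [1, -1/2, -1/4], [-3, 1, 1/2]].
det R = -5, so R⁻¹ = [[-1/5, -2/5], [-3/5, -1/5]].
A⁻¹C = [[-7, -1], [-5, 10], [13, -11]].
Y = (A⁻¹C)R⁻¹ = [[2, 3], [-5, 0], [4, -3]].

Y = [[2, 3], [-5, 0], [4, -3]]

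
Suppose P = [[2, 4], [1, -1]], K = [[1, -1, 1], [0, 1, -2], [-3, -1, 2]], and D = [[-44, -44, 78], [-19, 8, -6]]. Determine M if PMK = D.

M = P⁻¹DK⁻¹ (apply P⁻¹ on the left and K⁻¹ on the right).
det P = -6, so P⁻¹ = [[1/6, 2/3], [1/6, -1/3]].
det K = -3; the adjugate gives K⁻¹ = [[0, -1/3, -1/3], [-2, -5/3, -2/3], [-1, -4/3, -1/3]].
P⁻¹D = [[-20, -2, 9], [-1, -10, 15]].
M = (P⁻¹D)K⁻¹ = [[-5, -2, 5], [5, -3, 2]].

M = [[-5, -2, 5], [5, -3, 2]]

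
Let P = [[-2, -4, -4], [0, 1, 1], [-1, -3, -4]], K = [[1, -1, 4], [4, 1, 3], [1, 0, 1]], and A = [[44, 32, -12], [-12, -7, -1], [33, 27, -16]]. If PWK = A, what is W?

W = [[2, 0, 0], [-1, -4, 4], [3, -1, 2]]

Left-multiply by P⁻¹ and right-multiply by K⁻¹: W = P⁻¹AK⁻¹.
det P = 2, so P⁻¹ = [[-1/2, -2, 0], [-1/2, 2, 1], [1/2, -1, -1]].
K has determinant -2; K⁻¹ = [[-1/2, -1/2, 7/2], [1/2, 3/2, -13/2], [1/2, 1/2, -5/2]].
P⁻¹A = [[2, -2, 8], [-13, -3, -12], [1, -4, 11]].
W = (P⁻¹A)K⁻¹ = [[2, 0, 0], [-1, -4, 4], [3, -1, 2]].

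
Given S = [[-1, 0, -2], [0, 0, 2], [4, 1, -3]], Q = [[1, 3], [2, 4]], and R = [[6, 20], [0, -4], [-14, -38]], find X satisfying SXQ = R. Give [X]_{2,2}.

Isolating X: multiply by S⁻¹ from the left and Q⁻¹ from the right, so X = S⁻¹RQ⁻¹.
S has determinant 2; S⁻¹ = [[-1, -1, 0], [4, 11/2, 1], [0, 1/2, 0]].
det Q = -2, so Q⁻¹ = [[-2, 3/2], [1, -1/2]].
S⁻¹R = [[-6, -16], [10, 20], [0, -2]].
X = (S⁻¹R)Q⁻¹ = [[-4, -1], [0, 5], [-2, 1]].

5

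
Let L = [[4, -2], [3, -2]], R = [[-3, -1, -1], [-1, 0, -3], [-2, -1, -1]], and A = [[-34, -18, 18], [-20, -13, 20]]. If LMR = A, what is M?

M = [[5, -1, 0], [5, 4, -4]]

M = L⁻¹AR⁻¹ (apply L⁻¹ on the left and R⁻¹ on the right).
det L = -2; the adjugate gives L⁻¹ = [[1, -1], [3/2, -2]].
det R = 3; the adjugate gives R⁻¹ = [[-1, 0, 1], [5/3, 1/3, -8/3], [1/3, -1/3, -1/3]].
L⁻¹A = [[-14, -5, -2], [-11, -1, -13]].
M = (L⁻¹A)R⁻¹ = [[5, -1, 0], [5, 4, -4]].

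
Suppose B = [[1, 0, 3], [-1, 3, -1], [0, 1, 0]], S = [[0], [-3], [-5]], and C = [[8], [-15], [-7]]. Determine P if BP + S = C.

P = [[5], [-2], [1]]

BP = C − S = [[8], [-12], [-2]].
B is on the left of P, so left-multiply by B⁻¹: P = B⁻¹(C − S).
det B = -2; the adjugate gives B⁻¹ = [[-1/2, -3/2, 9/2], [0, 0, 1], [1/2, 1/2, -3/2]].
P = B⁻¹(C − S) = [[5], [-2], [1]].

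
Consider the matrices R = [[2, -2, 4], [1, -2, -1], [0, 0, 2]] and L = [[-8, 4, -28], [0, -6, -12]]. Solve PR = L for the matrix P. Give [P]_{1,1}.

-6

Since R sits to the right of P, P = LR⁻¹.
det R = -4, so R⁻¹ = [[1, -1, -5/2], [1/2, -1, -3/2], [0, 0, 1/2]].
P = LR⁻¹ = [[-8, 4, -28], [0, -6, -12]] · [[1, -1, -5/2], [1/2, -1, -3/2], [0, 0, 1/2]] = [[-6, 4, 0], [-3, 6, 3]].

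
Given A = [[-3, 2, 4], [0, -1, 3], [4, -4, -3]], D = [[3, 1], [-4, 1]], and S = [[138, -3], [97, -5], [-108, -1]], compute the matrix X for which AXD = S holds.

X = [[0, 1], [1, 1], [4, -5]]

Left-multiply by A⁻¹ and right-multiply by D⁻¹: X = A⁻¹SD⁻¹.
A has determinant -5; A⁻¹ = [[-3, 2, -2], [-12/5, 7/5, -9/5], [-4/5, 4/5, -3/5]].
D has determinant 7; D⁻¹ = [[1/7, -1/7], [4/7, 3/7]].
A⁻¹S = [[-4, 1], [-1, 2], [32, -1]].
X = (A⁻¹S)D⁻¹ = [[0, 1], [1, 1], [4, -5]].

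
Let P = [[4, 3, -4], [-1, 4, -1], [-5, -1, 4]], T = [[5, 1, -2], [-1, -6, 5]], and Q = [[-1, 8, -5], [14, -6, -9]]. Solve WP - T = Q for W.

WP = Q + T = [[4, 9, -7], [13, -12, -4]].
Right-multiplying both sides by P⁻¹ gives W = (Q + T)P⁻¹.
P has determinant 3; P⁻¹ = [[5, -8/3, 13/3], [3, -4/3, 8/3], [7, -11/3, 19/3]].
W = (Q + T)P⁻¹ = [[-2, 3, -3], [1, -4, -1]].

W = [[-2, 3, -3], [1, -4, -1]]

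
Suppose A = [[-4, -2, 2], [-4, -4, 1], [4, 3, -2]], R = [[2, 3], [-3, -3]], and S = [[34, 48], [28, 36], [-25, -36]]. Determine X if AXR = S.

Left-multiply by A⁻¹ and right-multiply by R⁻¹: X = A⁻¹SR⁻¹.
det A = -4; the adjugate gives A⁻¹ = [[-5/4, -1/2, -3/2], [1, 0, 1], [-1, -1, -2]].
R has determinant 3; R⁻¹ = [[-1, -1], [1, 2/3]].
A⁻¹S = [[-19, -24], [9, 12], [-12, -12]].
X = (A⁻¹S)R⁻¹ = [[-5, 3], [3, -1], [0, 4]].

X = [[-5, 3], [3, -1], [0, 4]]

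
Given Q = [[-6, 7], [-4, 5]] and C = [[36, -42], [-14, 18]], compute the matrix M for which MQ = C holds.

Right-multiplying both sides by Q⁻¹ gives M = CQ⁻¹.
det Q = -2, so Q⁻¹ = [[-5/2, 7/2], [-2, 3]].
M = CQ⁻¹ = [[36, -42], [-14, 18]] · [[-5/2, 7/2], [-2, 3]] = [[-6, 0], [-1, 5]].

M = [[-6, 0], [-1, 5]]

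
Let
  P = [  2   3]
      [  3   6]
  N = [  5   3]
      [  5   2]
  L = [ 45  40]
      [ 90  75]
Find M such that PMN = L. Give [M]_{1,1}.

M = P⁻¹LN⁻¹ (apply P⁻¹ on the left and N⁻¹ on the right).
det P = 3; the adjugate gives P⁻¹ = [[2, -1], [-1, 2/3]].
N has determinant -5; N⁻¹ = [[-2/5, 3/5], [1, -1]].
P⁻¹L = [[0, 5], [15, 10]].
M = (P⁻¹L)N⁻¹ = [[5, -5], [4, -1]].

5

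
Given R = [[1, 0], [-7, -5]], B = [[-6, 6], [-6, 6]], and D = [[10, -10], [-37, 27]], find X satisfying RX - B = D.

X = [[4, -4], [3, -1]]

RX = D + B = [[4, -4], [-43, 33]].
R is on the left of X, so left-multiply by R⁻¹: X = R⁻¹(D + B).
det R = -5, so R⁻¹ = [[1, 0], [-7/5, -1/5]].
X = R⁻¹(D + B) = [[4, -4], [3, -1]].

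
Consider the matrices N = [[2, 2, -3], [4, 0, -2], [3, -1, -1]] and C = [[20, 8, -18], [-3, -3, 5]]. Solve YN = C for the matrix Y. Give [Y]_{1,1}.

4

Since N sits to the right of Y, Y = CN⁻¹.
N has determinant 4; N⁻¹ = [[-1/2, 5/4, -1], [-1/2, 7/4, -2], [-1, 2, -2]].
Y = CN⁻¹ = [[20, 8, -18], [-3, -3, 5]] · [[-1/2, 5/4, -1], [-1/2, 7/4, -2], [-1, 2, -2]] = [[4, 3, 0], [-2, 1, -1]].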